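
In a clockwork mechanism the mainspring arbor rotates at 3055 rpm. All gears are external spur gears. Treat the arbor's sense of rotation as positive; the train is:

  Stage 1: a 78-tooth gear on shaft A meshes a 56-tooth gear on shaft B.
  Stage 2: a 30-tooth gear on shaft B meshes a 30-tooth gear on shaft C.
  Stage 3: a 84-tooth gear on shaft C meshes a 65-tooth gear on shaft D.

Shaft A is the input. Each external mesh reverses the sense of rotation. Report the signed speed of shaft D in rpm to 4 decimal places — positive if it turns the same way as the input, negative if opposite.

Stage 1 [78T→56T]: ω = 3055.0000×78/56 = 4255.1786 rpm, dir flips to −; running = −4255.1786
Stage 2 [30T→30T]: ω = 4255.1786×30/30 = 4255.1786 rpm, dir flips to +; running = +4255.1786
Stage 3 [84T→65T]: ω = 4255.1786×84/65 = 5499.0000 rpm, dir flips to −; running = −5499.0000

-5499.0000 rpm (opposite to input, |ω| = 5499.0000 rpm)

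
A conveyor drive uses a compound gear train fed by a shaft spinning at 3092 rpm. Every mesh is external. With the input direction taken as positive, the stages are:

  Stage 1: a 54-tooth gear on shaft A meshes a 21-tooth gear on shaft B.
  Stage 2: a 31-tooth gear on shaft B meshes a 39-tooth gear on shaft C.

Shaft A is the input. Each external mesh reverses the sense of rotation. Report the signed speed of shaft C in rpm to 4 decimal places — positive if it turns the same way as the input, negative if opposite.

+6319.9121 rpm (same as input, |ω| = 6319.9121 rpm)

Stage 1 [54T→21T]: ω = 3092.0000×54/21 = 7950.8571 rpm, dir flips to −; running = −7950.8571
Stage 2 [31T→39T]: ω = 7950.8571×31/39 = 6319.9121 rpm, dir flips to +; running = +6319.9121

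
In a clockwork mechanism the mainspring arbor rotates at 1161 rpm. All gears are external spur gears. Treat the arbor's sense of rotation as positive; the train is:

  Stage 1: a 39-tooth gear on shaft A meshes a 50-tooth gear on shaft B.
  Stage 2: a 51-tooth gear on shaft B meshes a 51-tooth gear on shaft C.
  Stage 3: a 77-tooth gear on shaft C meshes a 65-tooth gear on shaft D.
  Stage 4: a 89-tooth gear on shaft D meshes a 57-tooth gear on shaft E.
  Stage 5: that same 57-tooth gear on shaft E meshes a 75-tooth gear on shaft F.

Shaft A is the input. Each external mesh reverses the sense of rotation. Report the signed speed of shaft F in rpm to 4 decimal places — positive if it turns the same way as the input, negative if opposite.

Stage 1 [39T→50T]: ω = 1161.0000×39/50 = 905.5800 rpm, dir flips to −; running = −905.5800
Stage 2 [51T→51T]: ω = 905.5800×51/51 = 905.5800 rpm, dir flips to +; running = +905.5800
Stage 3 [77T→65T]: ω = 905.5800×77/65 = 1072.7640 rpm, dir flips to −; running = −1072.7640
Stage 4 [89T→57T]: ω = 1072.7640×89/57 = 1675.0175 rpm, dir flips to +; running = +1675.0175
Stage 5 [57T→75T]: ω = 1675.0175×57/75 = 1273.0133 rpm, dir flips to −; running = −1273.0133

-1273.0133 rpm (opposite to input, |ω| = 1273.0133 rpm)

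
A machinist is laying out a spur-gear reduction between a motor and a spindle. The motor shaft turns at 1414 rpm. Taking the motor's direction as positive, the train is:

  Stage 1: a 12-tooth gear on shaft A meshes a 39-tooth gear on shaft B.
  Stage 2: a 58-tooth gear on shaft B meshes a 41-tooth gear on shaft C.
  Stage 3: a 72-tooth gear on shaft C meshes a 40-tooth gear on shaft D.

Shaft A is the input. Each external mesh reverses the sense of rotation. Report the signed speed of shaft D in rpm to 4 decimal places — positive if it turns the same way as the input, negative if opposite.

Stage 1 [12T→39T]: ω = 1414.0000×12/39 = 435.0769 rpm, dir flips to −; running = −435.0769
Stage 2 [58T→41T]: ω = 435.0769×58/41 = 615.4747 rpm, dir flips to +; running = +615.4747
Stage 3 [72T→40T]: ω = 615.4747×72/40 = 1107.8544 rpm, dir flips to −; running = −1107.8544

-1107.8544 rpm (opposite to input, |ω| = 1107.8544 rpm)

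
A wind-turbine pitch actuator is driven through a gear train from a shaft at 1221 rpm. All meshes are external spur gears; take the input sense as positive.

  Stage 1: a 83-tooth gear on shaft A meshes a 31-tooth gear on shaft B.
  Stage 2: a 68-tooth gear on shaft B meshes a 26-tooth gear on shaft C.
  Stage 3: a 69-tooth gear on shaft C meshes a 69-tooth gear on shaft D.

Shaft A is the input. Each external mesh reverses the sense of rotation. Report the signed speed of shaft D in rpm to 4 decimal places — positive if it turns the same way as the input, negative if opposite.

Stage 1 [83T→31T]: ω = 1221.0000×83/31 = 3269.1290 rpm, dir flips to −; running = −3269.1290
Stage 2 [68T→26T]: ω = 3269.1290×68/26 = 8550.0298 rpm, dir flips to +; running = +8550.0298
Stage 3 [69T→69T]: ω = 8550.0298×69/69 = 8550.0298 rpm, dir flips to −; running = −8550.0298

-8550.0298 rpm (opposite to input, |ω| = 8550.0298 rpm)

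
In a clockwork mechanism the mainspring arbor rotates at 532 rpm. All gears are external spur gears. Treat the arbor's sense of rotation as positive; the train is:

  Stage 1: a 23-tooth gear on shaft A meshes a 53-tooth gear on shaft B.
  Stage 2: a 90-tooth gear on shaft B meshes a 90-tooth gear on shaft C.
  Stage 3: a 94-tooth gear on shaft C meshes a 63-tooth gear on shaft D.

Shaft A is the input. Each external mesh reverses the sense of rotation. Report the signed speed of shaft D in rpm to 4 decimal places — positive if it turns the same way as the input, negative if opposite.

-344.4696 rpm (opposite to input, |ω| = 344.4696 rpm)

Stage 1 [23T→53T]: ω = 532.0000×23/53 = 230.8679 rpm, dir flips to −; running = −230.8679
Stage 2 [90T→90T]: ω = 230.8679×90/90 = 230.8679 rpm, dir flips to +; running = +230.8679
Stage 3 [94T→63T]: ω = 230.8679×94/63 = 344.4696 rpm, dir flips to −; running = −344.4696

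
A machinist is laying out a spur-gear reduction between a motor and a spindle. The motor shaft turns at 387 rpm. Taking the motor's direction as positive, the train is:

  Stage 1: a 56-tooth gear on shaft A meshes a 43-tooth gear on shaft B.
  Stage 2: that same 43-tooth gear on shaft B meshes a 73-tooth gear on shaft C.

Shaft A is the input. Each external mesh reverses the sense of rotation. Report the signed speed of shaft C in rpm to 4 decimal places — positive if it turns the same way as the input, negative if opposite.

Stage 1 [56T→43T]: ω = 387.0000×56/43 = 504.0000 rpm, dir flips to −; running = −504.0000
Stage 2 [43T→73T]: ω = 504.0000×43/73 = 296.8767 rpm, dir flips to +; running = +296.8767

+296.8767 rpm (same as input, |ω| = 296.8767 rpm)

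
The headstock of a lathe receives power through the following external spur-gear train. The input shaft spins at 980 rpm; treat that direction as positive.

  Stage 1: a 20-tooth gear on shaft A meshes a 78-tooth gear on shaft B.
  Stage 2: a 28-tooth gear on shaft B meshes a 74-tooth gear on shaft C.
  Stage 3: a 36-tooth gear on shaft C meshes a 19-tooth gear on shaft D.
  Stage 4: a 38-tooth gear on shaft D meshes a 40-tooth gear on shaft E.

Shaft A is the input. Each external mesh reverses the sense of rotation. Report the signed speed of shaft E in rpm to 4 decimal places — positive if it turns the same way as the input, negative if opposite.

+171.1435 rpm (same as input, |ω| = 171.1435 rpm)

Stage 1 [20T→78T]: ω = 980.0000×20/78 = 251.2821 rpm, dir flips to −; running = −251.2821
Stage 2 [28T→74T]: ω = 251.2821×28/74 = 95.0797 rpm, dir flips to +; running = +95.0797
Stage 3 [36T→19T]: ω = 95.0797×36/19 = 180.1510 rpm, dir flips to −; running = −180.1510
Stage 4 [38T→40T]: ω = 180.1510×38/40 = 171.1435 rpm, dir flips to +; running = +171.1435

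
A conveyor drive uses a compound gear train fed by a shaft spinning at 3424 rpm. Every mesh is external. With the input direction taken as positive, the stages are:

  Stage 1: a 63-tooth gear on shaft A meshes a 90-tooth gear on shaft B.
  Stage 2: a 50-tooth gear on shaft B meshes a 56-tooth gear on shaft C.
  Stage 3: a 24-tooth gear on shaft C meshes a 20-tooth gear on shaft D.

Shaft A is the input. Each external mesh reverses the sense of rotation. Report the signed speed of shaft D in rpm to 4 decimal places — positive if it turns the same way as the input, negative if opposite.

-2568.0000 rpm (opposite to input, |ω| = 2568.0000 rpm)

Stage 1 [63T→90T]: ω = 3424.0000×63/90 = 2396.8000 rpm, dir flips to −; running = −2396.8000
Stage 2 [50T→56T]: ω = 2396.8000×50/56 = 2140.0000 rpm, dir flips to +; running = +2140.0000
Stage 3 [24T→20T]: ω = 2140.0000×24/20 = 2568.0000 rpm, dir flips to −; running = −2568.0000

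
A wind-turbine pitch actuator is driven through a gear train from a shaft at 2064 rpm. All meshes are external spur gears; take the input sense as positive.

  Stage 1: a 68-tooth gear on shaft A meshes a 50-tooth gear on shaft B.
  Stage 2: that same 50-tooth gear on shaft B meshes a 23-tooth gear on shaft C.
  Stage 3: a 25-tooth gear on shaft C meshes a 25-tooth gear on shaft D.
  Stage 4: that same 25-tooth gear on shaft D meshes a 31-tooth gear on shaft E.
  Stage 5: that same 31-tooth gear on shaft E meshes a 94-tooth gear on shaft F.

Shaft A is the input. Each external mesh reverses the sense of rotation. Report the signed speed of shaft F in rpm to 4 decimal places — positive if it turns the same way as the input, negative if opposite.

-1622.9417 rpm (opposite to input, |ω| = 1622.9417 rpm)

Stage 1 [68T→50T]: ω = 2064.0000×68/50 = 2807.0400 rpm, dir flips to −; running = −2807.0400
Stage 2 [50T→23T]: ω = 2807.0400×50/23 = 6102.2609 rpm, dir flips to +; running = +6102.2609
Stage 3 [25T→25T]: ω = 6102.2609×25/25 = 6102.2609 rpm, dir flips to −; running = −6102.2609
Stage 4 [25T→31T]: ω = 6102.2609×25/31 = 4921.1781 rpm, dir flips to +; running = +4921.1781
Stage 5 [31T→94T]: ω = 4921.1781×31/94 = 1622.9417 rpm, dir flips to −; running = −1622.9417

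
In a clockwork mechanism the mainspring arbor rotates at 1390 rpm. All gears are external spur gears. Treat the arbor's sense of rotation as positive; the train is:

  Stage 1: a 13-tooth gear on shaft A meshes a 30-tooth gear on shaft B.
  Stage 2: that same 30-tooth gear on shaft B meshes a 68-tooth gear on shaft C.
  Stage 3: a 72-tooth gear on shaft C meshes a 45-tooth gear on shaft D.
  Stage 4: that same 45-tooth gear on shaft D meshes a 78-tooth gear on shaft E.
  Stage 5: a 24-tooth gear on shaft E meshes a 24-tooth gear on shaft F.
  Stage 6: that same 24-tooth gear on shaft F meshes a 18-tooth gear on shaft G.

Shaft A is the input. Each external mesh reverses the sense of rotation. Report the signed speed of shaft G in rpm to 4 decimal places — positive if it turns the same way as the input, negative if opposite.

Stage 1 [13T→30T]: ω = 1390.0000×13/30 = 602.3333 rpm, dir flips to −; running = −602.3333
Stage 2 [30T→68T]: ω = 602.3333×30/68 = 265.7353 rpm, dir flips to +; running = +265.7353
Stage 3 [72T→45T]: ω = 265.7353×72/45 = 425.1765 rpm, dir flips to −; running = −425.1765
Stage 4 [45T→78T]: ω = 425.1765×45/78 = 245.2941 rpm, dir flips to +; running = +245.2941
Stage 5 [24T→24T]: ω = 245.2941×24/24 = 245.2941 rpm, dir flips to −; running = −245.2941
Stage 6 [24T→18T]: ω = 245.2941×24/18 = 327.0588 rpm, dir flips to +; running = +327.0588

+327.0588 rpm (same as input, |ω| = 327.0588 rpm)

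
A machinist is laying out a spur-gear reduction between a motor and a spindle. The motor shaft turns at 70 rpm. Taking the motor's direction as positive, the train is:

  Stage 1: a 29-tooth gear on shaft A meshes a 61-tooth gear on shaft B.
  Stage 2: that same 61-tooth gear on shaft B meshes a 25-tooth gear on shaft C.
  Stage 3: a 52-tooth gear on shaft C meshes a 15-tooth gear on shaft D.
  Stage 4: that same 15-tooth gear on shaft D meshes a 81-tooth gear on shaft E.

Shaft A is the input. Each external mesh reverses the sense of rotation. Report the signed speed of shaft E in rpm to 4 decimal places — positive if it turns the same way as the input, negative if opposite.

+52.1284 rpm (same as input, |ω| = 52.1284 rpm)

Stage 1 [29T→61T]: ω = 70.0000×29/61 = 33.2787 rpm, dir flips to −; running = −33.2787
Stage 2 [61T→25T]: ω = 33.2787×61/25 = 81.2000 rpm, dir flips to +; running = +81.2000
Stage 3 [52T→15T]: ω = 81.2000×52/15 = 281.4933 rpm, dir flips to −; running = −281.4933
Stage 4 [15T→81T]: ω = 281.4933×15/81 = 52.1284 rpm, dir flips to +; running = +52.1284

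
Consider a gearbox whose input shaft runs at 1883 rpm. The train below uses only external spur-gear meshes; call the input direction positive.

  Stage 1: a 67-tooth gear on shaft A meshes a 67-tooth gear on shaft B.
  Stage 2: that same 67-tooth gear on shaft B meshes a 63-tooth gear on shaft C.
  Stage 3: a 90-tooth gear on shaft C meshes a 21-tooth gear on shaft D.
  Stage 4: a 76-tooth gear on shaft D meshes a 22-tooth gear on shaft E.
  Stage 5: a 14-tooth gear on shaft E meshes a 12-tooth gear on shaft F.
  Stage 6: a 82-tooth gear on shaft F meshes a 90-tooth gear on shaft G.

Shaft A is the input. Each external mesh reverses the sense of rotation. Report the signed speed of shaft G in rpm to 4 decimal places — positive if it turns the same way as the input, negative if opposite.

Stage 1 [67T→67T]: ω = 1883.0000×67/67 = 1883.0000 rpm, dir flips to −; running = −1883.0000
Stage 2 [67T→63T]: ω = 1883.0000×67/63 = 2002.5556 rpm, dir flips to +; running = +2002.5556
Stage 3 [90T→21T]: ω = 2002.5556×90/21 = 8582.3810 rpm, dir flips to −; running = −8582.3810
Stage 4 [76T→22T]: ω = 8582.3810×76/22 = 29648.2251 rpm, dir flips to +; running = +29648.2251
Stage 5 [14T→12T]: ω = 29648.2251×14/12 = 34589.5960 rpm, dir flips to −; running = −34589.5960
Stage 6 [82T→90T]: ω = 34589.5960×82/90 = 31514.9652 rpm, dir flips to +; running = +31514.9652

+31514.9652 rpm (same as input, |ω| = 31514.9652 rpm)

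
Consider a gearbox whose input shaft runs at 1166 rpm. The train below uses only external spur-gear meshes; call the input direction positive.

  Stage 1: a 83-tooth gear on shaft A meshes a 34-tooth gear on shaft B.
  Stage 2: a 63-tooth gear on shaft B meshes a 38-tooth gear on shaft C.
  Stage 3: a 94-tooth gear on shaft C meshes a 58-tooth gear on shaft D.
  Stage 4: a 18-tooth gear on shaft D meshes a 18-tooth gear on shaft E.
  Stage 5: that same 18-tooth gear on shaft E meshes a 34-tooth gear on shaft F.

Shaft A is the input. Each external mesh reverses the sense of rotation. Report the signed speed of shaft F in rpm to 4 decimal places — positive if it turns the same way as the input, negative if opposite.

Stage 1 [83T→34T]: ω = 1166.0000×83/34 = 2846.4118 rpm, dir flips to −; running = −2846.4118
Stage 2 [63T→38T]: ω = 2846.4118×63/38 = 4719.0511 rpm, dir flips to +; running = +4719.0511
Stage 3 [94T→58T]: ω = 4719.0511×94/58 = 7648.1173 rpm, dir flips to −; running = −7648.1173
Stage 4 [18T→18T]: ω = 7648.1173×18/18 = 7648.1173 rpm, dir flips to +; running = +7648.1173
Stage 5 [18T→34T]: ω = 7648.1173×18/34 = 4049.0033 rpm, dir flips to −; running = −4049.0033

-4049.0033 rpm (opposite to input, |ω| = 4049.0033 rpm)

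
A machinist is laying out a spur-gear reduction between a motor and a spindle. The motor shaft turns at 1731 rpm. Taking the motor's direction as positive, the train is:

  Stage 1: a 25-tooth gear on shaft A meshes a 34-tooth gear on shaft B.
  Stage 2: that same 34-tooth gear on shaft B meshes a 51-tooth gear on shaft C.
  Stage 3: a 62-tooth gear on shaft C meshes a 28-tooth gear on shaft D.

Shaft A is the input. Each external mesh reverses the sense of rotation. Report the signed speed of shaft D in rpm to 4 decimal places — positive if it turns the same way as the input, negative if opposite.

-1878.8866 rpm (opposite to input, |ω| = 1878.8866 rpm)

Stage 1 [25T→34T]: ω = 1731.0000×25/34 = 1272.7941 rpm, dir flips to −; running = −1272.7941
Stage 2 [34T→51T]: ω = 1272.7941×34/51 = 848.5294 rpm, dir flips to +; running = +848.5294
Stage 3 [62T→28T]: ω = 848.5294×62/28 = 1878.8866 rpm, dir flips to −; running = −1878.8866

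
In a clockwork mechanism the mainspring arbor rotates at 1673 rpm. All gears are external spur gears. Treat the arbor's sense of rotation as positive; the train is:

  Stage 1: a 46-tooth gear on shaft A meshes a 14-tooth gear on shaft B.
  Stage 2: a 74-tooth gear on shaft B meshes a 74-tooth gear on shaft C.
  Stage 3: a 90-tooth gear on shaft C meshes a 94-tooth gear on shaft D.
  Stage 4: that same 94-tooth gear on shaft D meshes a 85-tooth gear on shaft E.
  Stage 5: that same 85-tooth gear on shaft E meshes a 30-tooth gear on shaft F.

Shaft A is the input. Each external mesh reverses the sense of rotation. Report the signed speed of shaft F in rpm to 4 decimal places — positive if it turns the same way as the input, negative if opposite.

Stage 1 [46T→14T]: ω = 1673.0000×46/14 = 5497.0000 rpm, dir flips to −; running = −5497.0000
Stage 2 [74T→74T]: ω = 5497.0000×74/74 = 5497.0000 rpm, dir flips to +; running = +5497.0000
Stage 3 [90T→94T]: ω = 5497.0000×90/94 = 5263.0851 rpm, dir flips to −; running = −5263.0851
Stage 4 [94T→85T]: ω = 5263.0851×94/85 = 5820.3529 rpm, dir flips to +; running = +5820.3529
Stage 5 [85T→30T]: ω = 5820.3529×85/30 = 16491.0000 rpm, dir flips to −; running = −16491.0000

-16491.0000 rpm (opposite to input, |ω| = 16491.0000 rpm)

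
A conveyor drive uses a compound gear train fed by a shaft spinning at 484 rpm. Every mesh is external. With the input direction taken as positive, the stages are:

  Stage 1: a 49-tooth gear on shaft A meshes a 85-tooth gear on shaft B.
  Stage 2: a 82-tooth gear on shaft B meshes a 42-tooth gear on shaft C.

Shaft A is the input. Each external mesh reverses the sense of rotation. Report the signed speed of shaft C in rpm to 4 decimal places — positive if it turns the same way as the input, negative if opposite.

+544.7373 rpm (same as input, |ω| = 544.7373 rpm)

Stage 1 [49T→85T]: ω = 484.0000×49/85 = 279.0118 rpm, dir flips to −; running = −279.0118
Stage 2 [82T→42T]: ω = 279.0118×82/42 = 544.7373 rpm, dir flips to +; running = +544.7373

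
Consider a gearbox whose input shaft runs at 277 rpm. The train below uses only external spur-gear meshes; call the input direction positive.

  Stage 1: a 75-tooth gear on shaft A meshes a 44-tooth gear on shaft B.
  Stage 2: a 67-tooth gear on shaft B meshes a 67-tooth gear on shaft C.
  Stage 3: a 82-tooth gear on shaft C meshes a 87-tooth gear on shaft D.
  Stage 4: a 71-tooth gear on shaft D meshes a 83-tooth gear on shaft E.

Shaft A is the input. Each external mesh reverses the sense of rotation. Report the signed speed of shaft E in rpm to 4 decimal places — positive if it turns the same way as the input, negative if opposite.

Stage 1 [75T→44T]: ω = 277.0000×75/44 = 472.1591 rpm, dir flips to −; running = −472.1591
Stage 2 [67T→67T]: ω = 472.1591×67/67 = 472.1591 rpm, dir flips to +; running = +472.1591
Stage 3 [82T→87T]: ω = 472.1591×82/87 = 445.0235 rpm, dir flips to −; running = −445.0235
Stage 4 [71T→83T]: ω = 445.0235×71/83 = 380.6828 rpm, dir flips to +; running = +380.6828

+380.6828 rpm (same as input, |ω| = 380.6828 rpm)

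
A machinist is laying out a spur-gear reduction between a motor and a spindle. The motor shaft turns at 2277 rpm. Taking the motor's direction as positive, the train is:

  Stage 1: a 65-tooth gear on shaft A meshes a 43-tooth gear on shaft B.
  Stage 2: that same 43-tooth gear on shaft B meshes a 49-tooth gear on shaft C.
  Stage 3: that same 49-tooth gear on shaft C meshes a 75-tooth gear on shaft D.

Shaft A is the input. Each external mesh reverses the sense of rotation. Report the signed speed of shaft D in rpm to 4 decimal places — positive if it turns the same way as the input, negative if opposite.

Stage 1 [65T→43T]: ω = 2277.0000×65/43 = 3441.9767 rpm, dir flips to −; running = −3441.9767
Stage 2 [43T→49T]: ω = 3441.9767×43/49 = 3020.5102 rpm, dir flips to +; running = +3020.5102
Stage 3 [49T→75T]: ω = 3020.5102×49/75 = 1973.4000 rpm, dir flips to −; running = −1973.4000

-1973.4000 rpm (opposite to input, |ω| = 1973.4000 rpm)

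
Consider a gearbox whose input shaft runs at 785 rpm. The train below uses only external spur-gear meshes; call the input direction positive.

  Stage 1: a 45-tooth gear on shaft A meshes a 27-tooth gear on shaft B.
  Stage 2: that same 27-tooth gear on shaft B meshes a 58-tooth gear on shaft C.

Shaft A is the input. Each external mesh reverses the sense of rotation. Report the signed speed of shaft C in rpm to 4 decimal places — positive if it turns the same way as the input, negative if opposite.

Stage 1 [45T→27T]: ω = 785.0000×45/27 = 1308.3333 rpm, dir flips to −; running = −1308.3333
Stage 2 [27T→58T]: ω = 1308.3333×27/58 = 609.0517 rpm, dir flips to +; running = +609.0517

+609.0517 rpm (same as input, |ω| = 609.0517 rpm)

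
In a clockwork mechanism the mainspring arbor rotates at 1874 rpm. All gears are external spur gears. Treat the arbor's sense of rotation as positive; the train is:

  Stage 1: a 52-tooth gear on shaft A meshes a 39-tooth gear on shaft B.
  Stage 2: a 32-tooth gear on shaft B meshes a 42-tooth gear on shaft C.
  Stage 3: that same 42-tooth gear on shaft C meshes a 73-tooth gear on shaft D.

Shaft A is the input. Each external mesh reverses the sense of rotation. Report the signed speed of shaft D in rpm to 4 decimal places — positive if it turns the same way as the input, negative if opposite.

Stage 1 [52T→39T]: ω = 1874.0000×52/39 = 2498.6667 rpm, dir flips to −; running = −2498.6667
Stage 2 [32T→42T]: ω = 2498.6667×32/42 = 1903.7460 rpm, dir flips to +; running = +1903.7460
Stage 3 [42T→73T]: ω = 1903.7460×42/73 = 1095.3059 rpm, dir flips to −; running = −1095.3059

-1095.3059 rpm (opposite to input, |ω| = 1095.3059 rpm)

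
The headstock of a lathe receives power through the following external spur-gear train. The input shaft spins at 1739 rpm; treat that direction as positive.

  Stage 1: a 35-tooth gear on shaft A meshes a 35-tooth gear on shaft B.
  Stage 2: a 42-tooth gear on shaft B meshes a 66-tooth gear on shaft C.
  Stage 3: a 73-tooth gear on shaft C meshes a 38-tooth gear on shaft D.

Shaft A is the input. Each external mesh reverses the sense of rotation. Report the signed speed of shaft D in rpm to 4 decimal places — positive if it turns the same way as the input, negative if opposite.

-2125.9067 rpm (opposite to input, |ω| = 2125.9067 rpm)

Stage 1 [35T→35T]: ω = 1739.0000×35/35 = 1739.0000 rpm, dir flips to −; running = −1739.0000
Stage 2 [42T→66T]: ω = 1739.0000×42/66 = 1106.6364 rpm, dir flips to +; running = +1106.6364
Stage 3 [73T→38T]: ω = 1106.6364×73/38 = 2125.9067 rpm, dir flips to −; running = −2125.9067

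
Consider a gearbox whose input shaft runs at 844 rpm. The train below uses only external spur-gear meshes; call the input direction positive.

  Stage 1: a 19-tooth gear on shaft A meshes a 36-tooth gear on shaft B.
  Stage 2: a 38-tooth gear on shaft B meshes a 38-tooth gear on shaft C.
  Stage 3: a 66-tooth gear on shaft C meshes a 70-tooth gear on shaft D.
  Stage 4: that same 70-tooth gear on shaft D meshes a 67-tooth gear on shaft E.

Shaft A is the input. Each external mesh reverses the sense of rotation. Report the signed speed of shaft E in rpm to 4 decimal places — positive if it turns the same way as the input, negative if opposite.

+438.7960 rpm (same as input, |ω| = 438.7960 rpm)

Stage 1 [19T→36T]: ω = 844.0000×19/36 = 445.4444 rpm, dir flips to −; running = −445.4444
Stage 2 [38T→38T]: ω = 445.4444×38/38 = 445.4444 rpm, dir flips to +; running = +445.4444
Stage 3 [66T→70T]: ω = 445.4444×66/70 = 419.9905 rpm, dir flips to −; running = −419.9905
Stage 4 [70T→67T]: ω = 419.9905×70/67 = 438.7960 rpm, dir flips to +; running = +438.7960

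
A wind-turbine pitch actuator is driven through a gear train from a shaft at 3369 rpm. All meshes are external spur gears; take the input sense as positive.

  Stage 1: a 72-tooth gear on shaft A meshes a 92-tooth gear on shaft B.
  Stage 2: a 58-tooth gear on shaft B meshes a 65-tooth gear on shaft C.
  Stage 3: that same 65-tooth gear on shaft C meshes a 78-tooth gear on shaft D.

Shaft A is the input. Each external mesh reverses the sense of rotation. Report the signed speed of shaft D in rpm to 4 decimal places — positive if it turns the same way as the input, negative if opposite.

Stage 1 [72T→92T]: ω = 3369.0000×72/92 = 2636.6087 rpm, dir flips to −; running = −2636.6087
Stage 2 [58T→65T]: ω = 2636.6087×58/65 = 2352.6662 rpm, dir flips to +; running = +2352.6662
Stage 3 [65T→78T]: ω = 2352.6662×65/78 = 1960.5552 rpm, dir flips to −; running = −1960.5552

-1960.5552 rpm (opposite to input, |ω| = 1960.5552 rpm)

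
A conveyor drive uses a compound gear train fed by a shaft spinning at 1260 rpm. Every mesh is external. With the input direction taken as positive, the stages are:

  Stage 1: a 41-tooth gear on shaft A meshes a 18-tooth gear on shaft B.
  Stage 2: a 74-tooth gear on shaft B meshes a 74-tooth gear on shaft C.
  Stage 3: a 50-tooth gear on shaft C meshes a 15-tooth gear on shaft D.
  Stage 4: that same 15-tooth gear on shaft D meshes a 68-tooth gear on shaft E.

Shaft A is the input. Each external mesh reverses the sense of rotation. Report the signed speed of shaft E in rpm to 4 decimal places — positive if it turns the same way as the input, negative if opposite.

+2110.2941 rpm (same as input, |ω| = 2110.2941 rpm)

Stage 1 [41T→18T]: ω = 1260.0000×41/18 = 2870.0000 rpm, dir flips to −; running = −2870.0000
Stage 2 [74T→74T]: ω = 2870.0000×74/74 = 2870.0000 rpm, dir flips to +; running = +2870.0000
Stage 3 [50T→15T]: ω = 2870.0000×50/15 = 9566.6667 rpm, dir flips to −; running = −9566.6667
Stage 4 [15T→68T]: ω = 9566.6667×15/68 = 2110.2941 rpm, dir flips to +; running = +2110.2941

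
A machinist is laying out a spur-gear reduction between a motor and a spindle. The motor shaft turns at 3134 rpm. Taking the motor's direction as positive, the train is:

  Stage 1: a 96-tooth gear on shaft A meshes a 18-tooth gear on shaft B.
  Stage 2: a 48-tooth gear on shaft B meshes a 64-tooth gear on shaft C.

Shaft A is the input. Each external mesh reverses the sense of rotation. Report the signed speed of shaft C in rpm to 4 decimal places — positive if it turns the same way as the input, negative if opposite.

+12536.0000 rpm (same as input, |ω| = 12536.0000 rpm)

Stage 1 [96T→18T]: ω = 3134.0000×96/18 = 16714.6667 rpm, dir flips to −; running = −16714.6667
Stage 2 [48T→64T]: ω = 16714.6667×48/64 = 12536.0000 rpm, dir flips to +; running = +12536.0000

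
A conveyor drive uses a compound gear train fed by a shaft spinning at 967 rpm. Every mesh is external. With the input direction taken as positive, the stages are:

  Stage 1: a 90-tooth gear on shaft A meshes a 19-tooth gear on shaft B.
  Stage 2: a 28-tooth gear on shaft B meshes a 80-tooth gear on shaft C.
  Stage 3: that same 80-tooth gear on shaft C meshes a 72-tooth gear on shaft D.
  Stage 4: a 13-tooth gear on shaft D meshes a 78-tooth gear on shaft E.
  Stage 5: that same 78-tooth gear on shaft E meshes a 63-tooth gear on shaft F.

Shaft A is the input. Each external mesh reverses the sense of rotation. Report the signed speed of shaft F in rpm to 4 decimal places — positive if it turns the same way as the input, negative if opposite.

Stage 1 [90T→19T]: ω = 967.0000×90/19 = 4580.5263 rpm, dir flips to −; running = −4580.5263
Stage 2 [28T→80T]: ω = 4580.5263×28/80 = 1603.1842 rpm, dir flips to +; running = +1603.1842
Stage 3 [80T→72T]: ω = 1603.1842×80/72 = 1781.3158 rpm, dir flips to −; running = −1781.3158
Stage 4 [13T→78T]: ω = 1781.3158×13/78 = 296.8860 rpm, dir flips to +; running = +296.8860
Stage 5 [78T→63T]: ω = 296.8860×78/63 = 367.5731 rpm, dir flips to −; running = −367.5731

-367.5731 rpm (opposite to input, |ω| = 367.5731 rpm)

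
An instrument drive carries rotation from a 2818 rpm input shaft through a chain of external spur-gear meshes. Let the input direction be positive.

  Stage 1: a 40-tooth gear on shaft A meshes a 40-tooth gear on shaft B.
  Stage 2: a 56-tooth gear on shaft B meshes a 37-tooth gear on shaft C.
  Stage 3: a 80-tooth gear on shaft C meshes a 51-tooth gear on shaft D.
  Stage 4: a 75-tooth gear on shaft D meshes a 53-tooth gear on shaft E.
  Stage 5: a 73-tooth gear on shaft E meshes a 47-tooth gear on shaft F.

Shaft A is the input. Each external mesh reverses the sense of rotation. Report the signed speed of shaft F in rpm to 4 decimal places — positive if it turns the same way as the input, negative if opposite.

Stage 1 [40T→40T]: ω = 2818.0000×40/40 = 2818.0000 rpm, dir flips to −; running = −2818.0000
Stage 2 [56T→37T]: ω = 2818.0000×56/37 = 4265.0811 rpm, dir flips to +; running = +4265.0811
Stage 3 [80T→51T]: ω = 4265.0811×80/51 = 6690.3233 rpm, dir flips to −; running = −6690.3233
Stage 4 [75T→53T]: ω = 6690.3233×75/53 = 9467.4386 rpm, dir flips to +; running = +9467.4386
Stage 5 [73T→47T]: ω = 9467.4386×73/47 = 14704.7450 rpm, dir flips to −; running = −14704.7450

-14704.7450 rpm (opposite to input, |ω| = 14704.7450 rpm)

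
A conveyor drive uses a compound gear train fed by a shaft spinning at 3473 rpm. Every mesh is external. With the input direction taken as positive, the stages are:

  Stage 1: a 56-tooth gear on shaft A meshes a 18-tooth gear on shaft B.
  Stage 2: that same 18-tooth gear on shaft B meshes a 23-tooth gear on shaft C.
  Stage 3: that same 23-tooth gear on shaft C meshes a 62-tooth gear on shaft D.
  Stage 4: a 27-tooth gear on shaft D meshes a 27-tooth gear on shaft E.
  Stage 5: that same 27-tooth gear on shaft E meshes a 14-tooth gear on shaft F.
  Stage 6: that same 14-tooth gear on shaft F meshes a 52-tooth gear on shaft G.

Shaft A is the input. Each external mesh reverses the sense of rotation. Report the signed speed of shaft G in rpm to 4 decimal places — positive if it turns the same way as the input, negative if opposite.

Stage 1 [56T→18T]: ω = 3473.0000×56/18 = 10804.8889 rpm, dir flips to −; running = −10804.8889
Stage 2 [18T→23T]: ω = 10804.8889×18/23 = 8456.0000 rpm, dir flips to +; running = +8456.0000
Stage 3 [23T→62T]: ω = 8456.0000×23/62 = 3136.9032 rpm, dir flips to −; running = −3136.9032
Stage 4 [27T→27T]: ω = 3136.9032×27/27 = 3136.9032 rpm, dir flips to +; running = +3136.9032
Stage 5 [27T→14T]: ω = 3136.9032×27/14 = 6049.7419 rpm, dir flips to −; running = −6049.7419
Stage 6 [14T→52T]: ω = 6049.7419×14/52 = 1628.7767 rpm, dir flips to +; running = +1628.7767

+1628.7767 rpm (same as input, |ω| = 1628.7767 rpm)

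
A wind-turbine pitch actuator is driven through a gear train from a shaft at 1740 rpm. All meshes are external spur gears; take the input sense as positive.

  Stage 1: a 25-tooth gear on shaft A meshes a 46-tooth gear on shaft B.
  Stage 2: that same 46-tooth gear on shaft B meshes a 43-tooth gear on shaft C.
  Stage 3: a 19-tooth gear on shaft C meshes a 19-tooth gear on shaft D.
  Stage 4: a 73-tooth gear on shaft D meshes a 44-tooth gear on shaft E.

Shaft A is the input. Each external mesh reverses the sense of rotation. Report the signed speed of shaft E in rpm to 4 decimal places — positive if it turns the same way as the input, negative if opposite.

Stage 1 [25T→46T]: ω = 1740.0000×25/46 = 945.6522 rpm, dir flips to −; running = −945.6522
Stage 2 [46T→43T]: ω = 945.6522×46/43 = 1011.6279 rpm, dir flips to +; running = +1011.6279
Stage 3 [19T→19T]: ω = 1011.6279×19/19 = 1011.6279 rpm, dir flips to −; running = −1011.6279
Stage 4 [73T→44T]: ω = 1011.6279×73/44 = 1678.3827 rpm, dir flips to +; running = +1678.3827

+1678.3827 rpm (same as input, |ω| = 1678.3827 rpm)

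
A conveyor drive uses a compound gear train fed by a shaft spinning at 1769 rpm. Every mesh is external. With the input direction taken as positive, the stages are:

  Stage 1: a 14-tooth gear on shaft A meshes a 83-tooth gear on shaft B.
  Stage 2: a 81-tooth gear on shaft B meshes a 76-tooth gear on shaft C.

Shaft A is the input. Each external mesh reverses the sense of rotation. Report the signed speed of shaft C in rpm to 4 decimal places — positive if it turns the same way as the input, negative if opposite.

Stage 1 [14T→83T]: ω = 1769.0000×14/83 = 298.3855 rpm, dir flips to −; running = −298.3855
Stage 2 [81T→76T]: ω = 298.3855×81/76 = 318.0162 rpm, dir flips to +; running = +318.0162

+318.0162 rpm (same as input, |ω| = 318.0162 rpm)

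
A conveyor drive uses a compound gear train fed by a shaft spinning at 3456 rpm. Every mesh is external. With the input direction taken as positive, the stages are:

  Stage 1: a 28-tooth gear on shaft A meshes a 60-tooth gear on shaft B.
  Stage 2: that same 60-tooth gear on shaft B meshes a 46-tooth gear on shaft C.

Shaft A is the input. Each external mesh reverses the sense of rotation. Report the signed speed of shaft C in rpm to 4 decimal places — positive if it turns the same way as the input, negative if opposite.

Stage 1 [28T→60T]: ω = 3456.0000×28/60 = 1612.8000 rpm, dir flips to −; running = −1612.8000
Stage 2 [60T→46T]: ω = 1612.8000×60/46 = 2103.6522 rpm, dir flips to +; running = +2103.6522

+2103.6522 rpm (same as input, |ω| = 2103.6522 rpm)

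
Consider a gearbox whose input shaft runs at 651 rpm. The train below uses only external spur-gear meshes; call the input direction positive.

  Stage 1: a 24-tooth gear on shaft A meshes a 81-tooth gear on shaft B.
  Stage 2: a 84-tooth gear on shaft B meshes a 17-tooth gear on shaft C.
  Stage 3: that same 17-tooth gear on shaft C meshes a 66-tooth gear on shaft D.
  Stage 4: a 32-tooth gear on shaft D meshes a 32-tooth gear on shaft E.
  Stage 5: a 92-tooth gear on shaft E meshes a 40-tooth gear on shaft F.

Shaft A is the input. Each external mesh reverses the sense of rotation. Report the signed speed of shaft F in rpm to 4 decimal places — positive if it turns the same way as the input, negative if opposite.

Stage 1 [24T→81T]: ω = 651.0000×24/81 = 192.8889 rpm, dir flips to −; running = −192.8889
Stage 2 [84T→17T]: ω = 192.8889×84/17 = 953.0980 rpm, dir flips to +; running = +953.0980
Stage 3 [17T→66T]: ω = 953.0980×17/66 = 245.4949 rpm, dir flips to −; running = −245.4949
Stage 4 [32T→32T]: ω = 245.4949×32/32 = 245.4949 rpm, dir flips to +; running = +245.4949
Stage 5 [92T→40T]: ω = 245.4949×92/40 = 564.6384 rpm, dir flips to −; running = −564.6384

-564.6384 rpm (opposite to input, |ω| = 564.6384 rpm)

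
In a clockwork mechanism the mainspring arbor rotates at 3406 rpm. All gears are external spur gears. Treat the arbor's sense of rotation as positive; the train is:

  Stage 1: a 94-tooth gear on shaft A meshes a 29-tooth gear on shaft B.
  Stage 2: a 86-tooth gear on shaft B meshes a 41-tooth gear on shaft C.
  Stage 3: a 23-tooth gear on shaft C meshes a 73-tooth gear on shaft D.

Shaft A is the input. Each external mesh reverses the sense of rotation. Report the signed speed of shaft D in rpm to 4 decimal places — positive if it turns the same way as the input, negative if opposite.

Stage 1 [94T→29T]: ω = 3406.0000×94/29 = 11040.1379 rpm, dir flips to −; running = −11040.1379
Stage 2 [86T→41T]: ω = 11040.1379×86/41 = 23157.3625 rpm, dir flips to +; running = +23157.3625
Stage 3 [23T→73T]: ω = 23157.3625×23/73 = 7296.1553 rpm, dir flips to −; running = −7296.1553

-7296.1553 rpm (opposite to input, |ω| = 7296.1553 rpm)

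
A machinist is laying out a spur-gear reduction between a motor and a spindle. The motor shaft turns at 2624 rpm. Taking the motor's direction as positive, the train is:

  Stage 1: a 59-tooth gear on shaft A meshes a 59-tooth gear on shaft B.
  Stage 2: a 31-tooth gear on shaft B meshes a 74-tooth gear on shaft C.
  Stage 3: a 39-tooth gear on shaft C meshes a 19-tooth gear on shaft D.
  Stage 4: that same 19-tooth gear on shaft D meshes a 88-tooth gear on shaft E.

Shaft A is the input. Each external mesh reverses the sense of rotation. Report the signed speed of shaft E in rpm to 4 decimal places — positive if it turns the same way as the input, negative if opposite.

+487.1646 rpm (same as input, |ω| = 487.1646 rpm)

Stage 1 [59T→59T]: ω = 2624.0000×59/59 = 2624.0000 rpm, dir flips to −; running = −2624.0000
Stage 2 [31T→74T]: ω = 2624.0000×31/74 = 1099.2432 rpm, dir flips to +; running = +1099.2432
Stage 3 [39T→19T]: ω = 1099.2432×39/19 = 2256.3414 rpm, dir flips to −; running = −2256.3414
Stage 4 [19T→88T]: ω = 2256.3414×19/88 = 487.1646 rpm, dir flips to +; running = +487.1646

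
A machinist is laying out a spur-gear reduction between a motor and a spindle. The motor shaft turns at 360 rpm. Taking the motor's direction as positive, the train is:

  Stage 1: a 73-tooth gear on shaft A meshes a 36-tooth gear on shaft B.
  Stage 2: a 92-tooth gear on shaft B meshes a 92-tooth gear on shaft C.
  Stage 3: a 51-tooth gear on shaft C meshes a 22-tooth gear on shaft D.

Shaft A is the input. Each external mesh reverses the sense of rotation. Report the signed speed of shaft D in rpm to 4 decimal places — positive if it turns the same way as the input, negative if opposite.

-1692.2727 rpm (opposite to input, |ω| = 1692.2727 rpm)

Stage 1 [73T→36T]: ω = 360.0000×73/36 = 730.0000 rpm, dir flips to −; running = −730.0000
Stage 2 [92T→92T]: ω = 730.0000×92/92 = 730.0000 rpm, dir flips to +; running = +730.0000
Stage 3 [51T→22T]: ω = 730.0000×51/22 = 1692.2727 rpm, dir flips to −; running = −1692.2727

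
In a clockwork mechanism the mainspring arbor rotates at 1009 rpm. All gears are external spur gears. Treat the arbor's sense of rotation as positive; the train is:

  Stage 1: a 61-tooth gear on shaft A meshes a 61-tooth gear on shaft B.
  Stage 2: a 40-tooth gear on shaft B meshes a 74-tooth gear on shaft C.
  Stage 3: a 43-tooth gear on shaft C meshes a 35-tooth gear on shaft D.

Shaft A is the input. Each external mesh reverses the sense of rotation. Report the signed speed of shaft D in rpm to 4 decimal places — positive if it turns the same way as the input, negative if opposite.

Stage 1 [61T→61T]: ω = 1009.0000×61/61 = 1009.0000 rpm, dir flips to −; running = −1009.0000
Stage 2 [40T→74T]: ω = 1009.0000×40/74 = 545.4054 rpm, dir flips to +; running = +545.4054
Stage 3 [43T→35T]: ω = 545.4054×43/35 = 670.0695 rpm, dir flips to −; running = −670.0695

-670.0695 rpm (opposite to input, |ω| = 670.0695 rpm)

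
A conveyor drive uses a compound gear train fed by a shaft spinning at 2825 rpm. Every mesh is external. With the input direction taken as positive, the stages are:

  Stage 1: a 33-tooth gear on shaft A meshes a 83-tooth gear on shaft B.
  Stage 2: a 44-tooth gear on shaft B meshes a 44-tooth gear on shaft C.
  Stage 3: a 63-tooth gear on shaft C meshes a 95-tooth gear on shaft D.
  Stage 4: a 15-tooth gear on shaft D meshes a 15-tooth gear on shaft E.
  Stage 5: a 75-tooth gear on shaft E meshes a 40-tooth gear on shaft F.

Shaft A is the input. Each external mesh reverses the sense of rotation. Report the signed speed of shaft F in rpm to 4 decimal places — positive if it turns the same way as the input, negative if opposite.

-1396.6015 rpm (opposite to input, |ω| = 1396.6015 rpm)

Stage 1 [33T→83T]: ω = 2825.0000×33/83 = 1123.1928 rpm, dir flips to −; running = −1123.1928
Stage 2 [44T→44T]: ω = 1123.1928×44/44 = 1123.1928 rpm, dir flips to +; running = +1123.1928
Stage 3 [63T→95T]: ω = 1123.1928×63/95 = 744.8542 rpm, dir flips to −; running = −744.8542
Stage 4 [15T→15T]: ω = 744.8542×15/15 = 744.8542 rpm, dir flips to +; running = +744.8542
Stage 5 [75T→40T]: ω = 744.8542×75/40 = 1396.6015 rpm, dir flips to −; running = −1396.6015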